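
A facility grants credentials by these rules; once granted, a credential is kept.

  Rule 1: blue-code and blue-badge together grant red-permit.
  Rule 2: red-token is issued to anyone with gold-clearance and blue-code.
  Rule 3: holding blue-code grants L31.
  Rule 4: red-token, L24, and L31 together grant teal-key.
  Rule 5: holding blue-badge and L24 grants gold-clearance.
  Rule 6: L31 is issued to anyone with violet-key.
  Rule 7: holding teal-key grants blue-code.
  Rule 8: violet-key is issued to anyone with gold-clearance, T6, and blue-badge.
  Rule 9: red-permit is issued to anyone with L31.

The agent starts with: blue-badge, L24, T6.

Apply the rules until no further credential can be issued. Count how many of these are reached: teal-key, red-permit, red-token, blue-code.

Holding blue-badge and L24 grants gold-clearance (Rule 5).
Holding gold-clearance, T6, and blue-badge grants violet-key (Rule 8).
Holding violet-key grants L31 (Rule 6).
Holding L31 grants red-permit (Rule 9).
teal-key would need red-token, L24, and L31 (Rule 4), but red-token is never granted.
red-permit: reached.
red-token would need gold-clearance and blue-code (Rule 2), but blue-code is never granted.
blue-code would need teal-key (Rule 7), but teal-key is never granted.
Reached: red-permit — 1 of the 4.

1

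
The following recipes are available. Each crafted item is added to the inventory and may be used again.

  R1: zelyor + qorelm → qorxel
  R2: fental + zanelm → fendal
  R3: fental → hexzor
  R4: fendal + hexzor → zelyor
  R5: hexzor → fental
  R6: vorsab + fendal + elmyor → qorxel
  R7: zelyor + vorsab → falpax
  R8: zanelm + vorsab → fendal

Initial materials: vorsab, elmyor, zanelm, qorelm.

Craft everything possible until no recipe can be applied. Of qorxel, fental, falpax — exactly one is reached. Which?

qorxel

zanelm + vorsab → fendal (R8).
vorsab + fendal + elmyor → qorxel (R6).
fental would need hexzor (R5), but hexzor is never obtained. falpax would need zelyor and vorsab (R7), but zelyor is never obtained.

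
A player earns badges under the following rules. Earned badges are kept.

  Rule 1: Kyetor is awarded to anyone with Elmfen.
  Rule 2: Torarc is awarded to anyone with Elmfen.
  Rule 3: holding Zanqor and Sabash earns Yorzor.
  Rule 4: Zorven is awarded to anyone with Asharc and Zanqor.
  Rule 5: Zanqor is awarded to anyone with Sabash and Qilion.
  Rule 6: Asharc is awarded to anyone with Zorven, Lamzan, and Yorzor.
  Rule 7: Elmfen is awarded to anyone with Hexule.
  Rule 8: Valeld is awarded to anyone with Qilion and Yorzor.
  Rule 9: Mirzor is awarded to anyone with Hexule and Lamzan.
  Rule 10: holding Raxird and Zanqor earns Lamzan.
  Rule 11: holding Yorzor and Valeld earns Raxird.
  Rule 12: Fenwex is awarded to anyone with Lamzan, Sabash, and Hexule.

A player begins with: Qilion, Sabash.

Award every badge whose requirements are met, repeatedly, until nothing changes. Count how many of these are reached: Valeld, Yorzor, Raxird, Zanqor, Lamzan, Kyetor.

5

With Sabash and Qilion, Zanqor is earned (Rule 5).
With Zanqor and Sabash, Yorzor is earned (Rule 3).
With Qilion and Yorzor, Valeld is earned (Rule 8).
With Yorzor and Valeld, Raxird is earned (Rule 11).
With Raxird and Zanqor, Lamzan is earned (Rule 10).
Valeld: reached.
Yorzor: reached.
Raxird: reached.
Zanqor: reached.
Lamzan: reached.
Kyetor would need Elmfen (Rule 1), but Elmfen is never earned.
Reached: Valeld, Yorzor, Raxird, Zanqor, and Lamzan — 5 of the 6.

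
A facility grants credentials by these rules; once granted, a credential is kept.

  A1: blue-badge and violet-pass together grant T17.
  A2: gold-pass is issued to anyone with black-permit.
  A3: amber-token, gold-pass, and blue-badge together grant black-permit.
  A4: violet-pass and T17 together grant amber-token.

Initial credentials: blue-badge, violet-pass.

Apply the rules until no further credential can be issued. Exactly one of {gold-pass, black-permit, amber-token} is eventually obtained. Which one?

Holding blue-badge and violet-pass grants T17 (A1).
Holding violet-pass and T17 grants amber-token (A4).
black-permit would need amber-token, gold-pass, and blue-badge (A3), but gold-pass is never granted. gold-pass would need black-permit (A2), but black-permit is never granted.

amber-token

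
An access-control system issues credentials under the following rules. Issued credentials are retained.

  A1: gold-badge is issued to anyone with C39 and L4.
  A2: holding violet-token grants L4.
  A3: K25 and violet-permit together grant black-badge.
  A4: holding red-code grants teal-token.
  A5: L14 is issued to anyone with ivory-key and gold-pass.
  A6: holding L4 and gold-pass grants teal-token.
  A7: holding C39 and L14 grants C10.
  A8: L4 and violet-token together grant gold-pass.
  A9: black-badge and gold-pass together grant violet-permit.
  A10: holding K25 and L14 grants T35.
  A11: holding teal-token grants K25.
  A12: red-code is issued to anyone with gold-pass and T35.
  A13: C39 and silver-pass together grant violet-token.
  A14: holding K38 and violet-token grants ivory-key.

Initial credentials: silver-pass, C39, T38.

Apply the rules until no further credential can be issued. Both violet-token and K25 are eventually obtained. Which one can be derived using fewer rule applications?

violet-token

violet-token: Holding C39 and silver-pass grants violet-token (A13). [1 rule application]
K25: Holding C39 and silver-pass grants violet-token (A13). Holding violet-token grants L4 (A2). Holding L4 and violet-token grants gold-pass (A8). Holding L4 and gold-pass grants teal-token (A6). Holding teal-token grants K25 (A11). [5 rule applications]
violet-token needs fewer.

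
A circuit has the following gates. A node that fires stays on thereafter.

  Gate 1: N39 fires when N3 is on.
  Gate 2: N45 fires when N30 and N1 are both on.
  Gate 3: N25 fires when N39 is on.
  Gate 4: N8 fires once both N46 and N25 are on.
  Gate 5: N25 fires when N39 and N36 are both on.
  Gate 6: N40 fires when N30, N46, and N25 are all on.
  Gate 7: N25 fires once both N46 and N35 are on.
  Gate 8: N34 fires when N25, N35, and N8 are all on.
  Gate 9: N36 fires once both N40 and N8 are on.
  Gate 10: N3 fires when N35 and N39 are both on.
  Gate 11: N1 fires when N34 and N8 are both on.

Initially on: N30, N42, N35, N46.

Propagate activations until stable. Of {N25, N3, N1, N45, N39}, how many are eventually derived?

3

Gate 7: N46 and N35 on → N25 on.
N46 and N25 are on, so N8 fires (Gate 4).
Gate 8: N25, N35, and N8 on → N34 on.
Gate 11: N34 and N8 on → N1 on.
Gate 2: N30 and N1 on → N45 on.
N25: reached.
N3 would need N35 and N39 (Gate 10), but N39 never turns on.
N1: reached.
N45: reached.
N39 would need N3 (Gate 1), but N3 never turns on.
Reached: N25, N1, and N45 — 3 of the 5.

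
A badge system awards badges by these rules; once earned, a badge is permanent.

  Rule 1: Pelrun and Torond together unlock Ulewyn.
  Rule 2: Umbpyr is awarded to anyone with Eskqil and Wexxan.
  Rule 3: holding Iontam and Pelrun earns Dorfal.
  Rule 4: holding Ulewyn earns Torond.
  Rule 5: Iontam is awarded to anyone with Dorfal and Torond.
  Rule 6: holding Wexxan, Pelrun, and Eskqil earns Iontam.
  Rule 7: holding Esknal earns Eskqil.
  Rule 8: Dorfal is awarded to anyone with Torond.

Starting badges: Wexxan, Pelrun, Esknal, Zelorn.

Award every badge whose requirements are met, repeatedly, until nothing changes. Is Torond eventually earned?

No

Torond would need Ulewyn (Rule 4), but Ulewyn is never earned.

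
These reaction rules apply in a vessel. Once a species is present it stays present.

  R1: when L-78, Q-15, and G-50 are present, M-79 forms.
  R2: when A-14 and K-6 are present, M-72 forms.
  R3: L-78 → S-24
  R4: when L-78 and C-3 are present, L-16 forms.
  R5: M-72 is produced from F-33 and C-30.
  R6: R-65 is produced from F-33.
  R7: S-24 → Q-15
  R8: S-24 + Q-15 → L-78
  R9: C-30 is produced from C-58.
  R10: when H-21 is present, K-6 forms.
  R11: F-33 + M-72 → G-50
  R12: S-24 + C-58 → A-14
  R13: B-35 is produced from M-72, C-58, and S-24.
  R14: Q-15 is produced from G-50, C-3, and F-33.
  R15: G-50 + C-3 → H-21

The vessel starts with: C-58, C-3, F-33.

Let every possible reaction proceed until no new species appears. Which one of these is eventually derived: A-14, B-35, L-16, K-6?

K-6

C-58 present → C-30 forms (R9).
F-33 and C-30 present → M-72 forms (R5).
F-33 and M-72 present → G-50 forms (R11).
G-50 and C-3 present → H-21 forms (R15).
H-21 present → K-6 forms (R10).
A-14 would need S-24 and C-58 (R12), but S-24 never forms. B-35 would need M-72, C-58, and S-24 (R13), but S-24 never forms. L-16 would need L-78 and C-3 (R4), but L-78 never forms.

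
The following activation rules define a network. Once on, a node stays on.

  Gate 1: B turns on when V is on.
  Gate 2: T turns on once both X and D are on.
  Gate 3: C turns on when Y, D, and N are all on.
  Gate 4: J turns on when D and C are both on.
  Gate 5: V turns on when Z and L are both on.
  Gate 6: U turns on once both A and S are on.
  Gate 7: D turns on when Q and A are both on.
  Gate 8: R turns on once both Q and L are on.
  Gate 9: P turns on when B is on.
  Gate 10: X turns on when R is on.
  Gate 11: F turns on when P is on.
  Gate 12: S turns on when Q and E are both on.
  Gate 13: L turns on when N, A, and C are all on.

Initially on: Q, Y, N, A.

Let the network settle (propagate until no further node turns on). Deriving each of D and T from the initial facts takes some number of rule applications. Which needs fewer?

D

D: Gate 7: Q and A on → D on. [1 rule application]
T: Q and A are on, so D turns on (Gate 7). Gate 3: Y, D, and N on → C on. Gate 13: N, A, and C on → L on. Q and L are on, so R turns on (Gate 8). R is on, so X turns on (Gate 10). Gate 2: X and D on → T on. [6 rule applications]
D needs fewer.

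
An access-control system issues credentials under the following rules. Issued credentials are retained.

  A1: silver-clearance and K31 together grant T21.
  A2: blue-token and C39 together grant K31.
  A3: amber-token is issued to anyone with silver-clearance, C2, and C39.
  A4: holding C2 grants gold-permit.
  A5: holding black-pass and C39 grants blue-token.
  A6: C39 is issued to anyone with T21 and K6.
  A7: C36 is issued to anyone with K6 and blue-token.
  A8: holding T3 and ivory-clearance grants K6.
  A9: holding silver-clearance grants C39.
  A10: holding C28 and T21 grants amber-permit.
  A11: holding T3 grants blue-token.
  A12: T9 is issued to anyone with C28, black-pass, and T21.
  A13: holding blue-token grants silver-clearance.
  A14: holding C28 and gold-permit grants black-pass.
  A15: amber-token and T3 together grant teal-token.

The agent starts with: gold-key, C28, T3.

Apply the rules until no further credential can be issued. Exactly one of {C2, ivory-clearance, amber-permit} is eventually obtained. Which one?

Holding T3 grants blue-token (A11).
Holding blue-token grants silver-clearance (A13).
Holding silver-clearance grants C39 (A9).
Holding blue-token and C39 grants K31 (A2).
Holding silver-clearance and K31 grants T21 (A1).
Holding C28 and T21 grants amber-permit (A10).
No rule produces C2, and it is not given. No rule produces ivory-clearance, and it is not given.

amber-permit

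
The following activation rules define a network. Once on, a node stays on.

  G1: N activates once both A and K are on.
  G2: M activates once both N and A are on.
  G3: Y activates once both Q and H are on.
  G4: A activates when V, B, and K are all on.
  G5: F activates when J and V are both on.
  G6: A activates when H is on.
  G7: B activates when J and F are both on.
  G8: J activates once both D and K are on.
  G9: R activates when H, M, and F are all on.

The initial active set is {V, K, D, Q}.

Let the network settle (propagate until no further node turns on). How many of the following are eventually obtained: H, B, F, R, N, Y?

G8: D and K on → J on.
G5: J and V on → F on.
J and F are on, so B activates (G7).
G4: V, B, and K on → A on.
G1: A and K on → N on.
No rule produces H, and it is not given.
B: reached.
F: reached.
R would need H, M, and F (G9), but H never turns on.
N: reached.
Y would need Q and H (G3), but H never turns on.
Reached: B, F, and N — 3 of the 6.

3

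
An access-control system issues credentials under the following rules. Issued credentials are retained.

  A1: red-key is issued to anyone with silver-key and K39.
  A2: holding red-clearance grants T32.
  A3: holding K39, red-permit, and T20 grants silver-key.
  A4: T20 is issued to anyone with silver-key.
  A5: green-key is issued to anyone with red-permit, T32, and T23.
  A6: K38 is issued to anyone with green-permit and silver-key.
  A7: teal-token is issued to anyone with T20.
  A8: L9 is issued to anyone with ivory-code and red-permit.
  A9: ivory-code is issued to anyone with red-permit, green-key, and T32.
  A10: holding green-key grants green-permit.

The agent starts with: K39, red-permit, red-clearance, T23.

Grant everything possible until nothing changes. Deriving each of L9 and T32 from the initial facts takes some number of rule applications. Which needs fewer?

T32: Holding red-clearance grants T32 (A2). [1 rule application]
L9: Holding red-clearance grants T32 (A2). Holding red-permit, T32, and T23 grants green-key (A5). Holding red-permit, green-key, and T32 grants ivory-code (A9). Holding ivory-code and red-permit grants L9 (A8). [4 rule applications]
T32 needs fewer.

T32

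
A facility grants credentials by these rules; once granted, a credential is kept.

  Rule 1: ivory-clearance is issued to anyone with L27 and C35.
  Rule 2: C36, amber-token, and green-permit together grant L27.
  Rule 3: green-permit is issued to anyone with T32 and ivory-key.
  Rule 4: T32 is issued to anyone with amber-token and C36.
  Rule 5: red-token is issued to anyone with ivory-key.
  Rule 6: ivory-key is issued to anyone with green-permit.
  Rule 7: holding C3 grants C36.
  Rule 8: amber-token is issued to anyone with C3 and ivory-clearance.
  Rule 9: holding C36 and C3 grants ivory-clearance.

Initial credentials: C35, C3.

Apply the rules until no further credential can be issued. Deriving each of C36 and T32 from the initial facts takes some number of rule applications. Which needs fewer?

C36: Holding C3 grants C36 (Rule 7). [1 rule application]
T32: Holding C3 grants C36 (Rule 7). Holding C36 and C3 grants ivory-clearance (Rule 9). Holding C3 and ivory-clearance grants amber-token (Rule 8). Holding amber-token and C36 grants T32 (Rule 4). [4 rule applications]
C36 needs fewer.

C36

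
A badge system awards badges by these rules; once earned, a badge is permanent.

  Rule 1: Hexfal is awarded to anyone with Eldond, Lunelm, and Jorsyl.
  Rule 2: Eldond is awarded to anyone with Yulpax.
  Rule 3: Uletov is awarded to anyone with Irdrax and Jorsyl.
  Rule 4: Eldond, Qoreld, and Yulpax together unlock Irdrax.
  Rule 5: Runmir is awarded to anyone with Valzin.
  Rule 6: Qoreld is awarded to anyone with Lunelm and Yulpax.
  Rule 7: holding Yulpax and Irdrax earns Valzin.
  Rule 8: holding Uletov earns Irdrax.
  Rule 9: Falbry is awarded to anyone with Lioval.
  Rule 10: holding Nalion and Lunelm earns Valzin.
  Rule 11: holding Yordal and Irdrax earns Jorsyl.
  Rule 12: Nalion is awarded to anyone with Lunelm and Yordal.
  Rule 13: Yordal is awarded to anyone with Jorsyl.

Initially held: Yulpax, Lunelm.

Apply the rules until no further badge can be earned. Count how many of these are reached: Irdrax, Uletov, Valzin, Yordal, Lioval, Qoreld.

3

With Lunelm and Yulpax, Qoreld is earned (Rule 6).
With Yulpax, Eldond is earned (Rule 2).
With Eldond, Qoreld, and Yulpax, Irdrax is earned (Rule 4).
With Yulpax and Irdrax, Valzin is earned (Rule 7).
Irdrax: reached.
Uletov would need Irdrax and Jorsyl (Rule 3), but Jorsyl is never earned.
Valzin: reached.
Yordal would need Jorsyl (Rule 13), but Jorsyl is never earned.
No rule produces Lioval, and it is not given.
Qoreld: reached.
Reached: Irdrax, Valzin, and Qoreld — 3 of the 6.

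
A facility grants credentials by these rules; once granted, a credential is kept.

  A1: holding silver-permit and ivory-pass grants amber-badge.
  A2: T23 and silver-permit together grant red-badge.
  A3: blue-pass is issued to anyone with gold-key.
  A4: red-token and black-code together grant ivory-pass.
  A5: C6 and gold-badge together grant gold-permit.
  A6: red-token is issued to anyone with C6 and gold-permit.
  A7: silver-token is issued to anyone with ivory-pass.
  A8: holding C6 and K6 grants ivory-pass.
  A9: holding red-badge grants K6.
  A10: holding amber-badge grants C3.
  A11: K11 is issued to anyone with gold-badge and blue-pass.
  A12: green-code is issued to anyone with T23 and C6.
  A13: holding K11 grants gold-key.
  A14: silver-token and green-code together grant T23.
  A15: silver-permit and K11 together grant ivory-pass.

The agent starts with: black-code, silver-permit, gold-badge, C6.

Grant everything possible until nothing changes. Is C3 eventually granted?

Yes

Holding C6 and gold-badge grants gold-permit (A5).
Holding C6 and gold-permit grants red-token (A6).
Holding red-token and black-code grants ivory-pass (A4).
Holding silver-permit and ivory-pass grants amber-badge (A1).
Holding amber-badge grants C3 (A10).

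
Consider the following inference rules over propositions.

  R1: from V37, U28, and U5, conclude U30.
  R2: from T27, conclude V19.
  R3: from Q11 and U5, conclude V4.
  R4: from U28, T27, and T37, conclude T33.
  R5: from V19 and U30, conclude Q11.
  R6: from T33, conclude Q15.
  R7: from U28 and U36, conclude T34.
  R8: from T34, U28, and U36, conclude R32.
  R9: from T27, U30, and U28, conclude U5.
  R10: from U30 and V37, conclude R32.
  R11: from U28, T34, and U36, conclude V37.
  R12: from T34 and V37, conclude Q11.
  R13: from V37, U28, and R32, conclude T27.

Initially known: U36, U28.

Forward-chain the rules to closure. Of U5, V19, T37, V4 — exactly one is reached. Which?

From U28 and U36, R7 gives T34.
T34, U28, and U36 hold, so R32 follows (R8).
From U28, T34, and U36, R11 gives V37.
V37, U28, and R32 hold, so T27 follows (R13).
T27 holds, so V19 follows (R2).
No rule produces T37, and it is not given. V4 would need Q11 and U5 (R3), but U5 is never established. U5 would need T27, U30, and U28 (R9), but U30 is never established.

V19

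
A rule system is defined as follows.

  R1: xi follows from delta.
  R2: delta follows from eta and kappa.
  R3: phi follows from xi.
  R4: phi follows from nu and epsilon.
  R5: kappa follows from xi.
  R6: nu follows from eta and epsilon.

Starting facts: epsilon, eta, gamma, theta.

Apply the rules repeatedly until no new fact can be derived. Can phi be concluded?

Yes

eta and epsilon hold, so nu follows (R6).
From nu and epsilon, R4 gives phi.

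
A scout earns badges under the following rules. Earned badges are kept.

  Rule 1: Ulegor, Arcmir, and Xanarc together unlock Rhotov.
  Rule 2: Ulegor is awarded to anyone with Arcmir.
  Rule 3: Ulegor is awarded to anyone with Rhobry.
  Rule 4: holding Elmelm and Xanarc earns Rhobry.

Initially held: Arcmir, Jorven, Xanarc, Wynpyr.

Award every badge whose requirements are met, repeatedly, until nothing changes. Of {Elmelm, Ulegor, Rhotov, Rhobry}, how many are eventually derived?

2

With Arcmir, Ulegor is earned (Rule 2).
With Ulegor, Arcmir, and Xanarc, Rhotov is earned (Rule 1).
No rule produces Elmelm, and it is not given.
Ulegor: reached.
Rhotov: reached.
Rhobry would need Elmelm and Xanarc (Rule 4), but Elmelm is never earned.
Reached: Ulegor and Rhotov — 2 of the 4.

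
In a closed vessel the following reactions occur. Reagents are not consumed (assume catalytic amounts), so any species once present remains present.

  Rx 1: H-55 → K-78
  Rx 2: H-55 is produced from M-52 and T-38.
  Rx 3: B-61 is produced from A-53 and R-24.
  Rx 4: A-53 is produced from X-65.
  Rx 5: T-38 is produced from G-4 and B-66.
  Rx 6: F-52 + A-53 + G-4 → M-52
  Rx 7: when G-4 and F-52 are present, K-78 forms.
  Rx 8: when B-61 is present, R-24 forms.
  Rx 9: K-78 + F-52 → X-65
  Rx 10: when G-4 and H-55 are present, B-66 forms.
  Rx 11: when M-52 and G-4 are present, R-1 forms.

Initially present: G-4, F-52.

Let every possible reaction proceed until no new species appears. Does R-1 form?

G-4 and F-52 present → K-78 forms (Rx 7).
K-78 and F-52 present → X-65 forms (Rx 9).
X-65 present → A-53 forms (Rx 4).
F-52, A-53, and G-4 present → M-52 forms (Rx 6).
M-52 and G-4 present → R-1 forms (Rx 11).

Yes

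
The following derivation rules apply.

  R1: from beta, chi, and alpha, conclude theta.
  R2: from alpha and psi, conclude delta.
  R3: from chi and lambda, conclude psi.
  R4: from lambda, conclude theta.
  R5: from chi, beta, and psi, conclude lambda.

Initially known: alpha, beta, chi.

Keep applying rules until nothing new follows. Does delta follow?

No

delta would need alpha and psi (R2), but psi is never established.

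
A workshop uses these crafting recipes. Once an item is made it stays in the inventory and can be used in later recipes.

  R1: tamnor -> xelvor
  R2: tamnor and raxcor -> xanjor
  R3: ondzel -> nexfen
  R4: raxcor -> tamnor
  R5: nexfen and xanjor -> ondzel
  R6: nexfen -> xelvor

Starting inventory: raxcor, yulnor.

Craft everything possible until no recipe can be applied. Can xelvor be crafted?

Yes

raxcor -> tamnor (R4).
Using R1, tamnor makes xelvor.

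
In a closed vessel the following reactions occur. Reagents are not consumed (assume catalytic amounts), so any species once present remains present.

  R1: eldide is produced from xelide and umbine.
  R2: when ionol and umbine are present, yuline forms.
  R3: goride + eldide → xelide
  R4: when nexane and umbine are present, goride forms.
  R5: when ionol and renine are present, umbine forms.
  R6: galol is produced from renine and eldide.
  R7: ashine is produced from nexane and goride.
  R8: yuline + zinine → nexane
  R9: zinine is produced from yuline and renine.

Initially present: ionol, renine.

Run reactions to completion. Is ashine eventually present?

Yes

ionol and renine present → umbine forms (R5).
ionol and umbine present → yuline forms (R2).
yuline and renine present → zinine forms (R9).
yuline and zinine present → nexane forms (R8).
nexane and umbine present → goride forms (R4).
nexane and goride present → ashine forms (R7).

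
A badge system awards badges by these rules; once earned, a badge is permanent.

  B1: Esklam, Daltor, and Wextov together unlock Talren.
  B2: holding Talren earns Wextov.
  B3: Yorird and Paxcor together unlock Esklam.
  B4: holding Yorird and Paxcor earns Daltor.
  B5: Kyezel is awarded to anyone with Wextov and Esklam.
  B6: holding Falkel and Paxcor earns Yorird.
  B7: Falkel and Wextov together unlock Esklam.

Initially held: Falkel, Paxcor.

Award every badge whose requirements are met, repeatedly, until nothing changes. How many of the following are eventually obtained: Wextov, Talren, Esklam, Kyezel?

1

With Falkel and Paxcor, Yorird is earned (B6).
With Yorird and Paxcor, Esklam is earned (B3).
Wextov would need Talren (B2), but Talren is never earned.
Talren would need Esklam, Daltor, and Wextov (B1), but Wextov is never earned.
Esklam: reached.
Kyezel would need Wextov and Esklam (B5), but Wextov is never earned.
Reached: Esklam — 1 of the 4.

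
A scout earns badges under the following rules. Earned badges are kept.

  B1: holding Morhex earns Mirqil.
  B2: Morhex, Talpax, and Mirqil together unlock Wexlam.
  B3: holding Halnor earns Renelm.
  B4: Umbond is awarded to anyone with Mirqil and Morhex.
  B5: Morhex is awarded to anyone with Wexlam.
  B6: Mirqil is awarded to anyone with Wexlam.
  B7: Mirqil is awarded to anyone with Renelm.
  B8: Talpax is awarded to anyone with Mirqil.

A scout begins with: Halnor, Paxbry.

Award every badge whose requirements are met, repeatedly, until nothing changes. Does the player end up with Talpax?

Yes

With Halnor, Renelm is earned (B3).
With Renelm, Mirqil is earned (B7).
With Mirqil, Talpax is earned (B8).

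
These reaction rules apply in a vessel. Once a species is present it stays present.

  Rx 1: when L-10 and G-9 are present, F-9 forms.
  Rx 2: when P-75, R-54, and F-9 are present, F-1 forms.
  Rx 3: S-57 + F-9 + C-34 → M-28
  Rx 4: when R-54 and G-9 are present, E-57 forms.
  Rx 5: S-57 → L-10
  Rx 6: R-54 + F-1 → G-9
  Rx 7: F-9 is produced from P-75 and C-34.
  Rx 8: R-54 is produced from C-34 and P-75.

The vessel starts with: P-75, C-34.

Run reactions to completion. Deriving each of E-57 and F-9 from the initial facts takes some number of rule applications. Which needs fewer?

F-9

F-9: P-75 and C-34 present → F-9 forms (Rx 7). [1 rule application]
E-57: P-75 and C-34 present → F-9 forms (Rx 7). C-34 and P-75 present → R-54 forms (Rx 8). P-75, R-54, and F-9 present → F-1 forms (Rx 2). R-54 and F-1 present → G-9 forms (Rx 6). R-54 and G-9 present → E-57 forms (Rx 4). [5 rule applications]
F-9 needs fewer.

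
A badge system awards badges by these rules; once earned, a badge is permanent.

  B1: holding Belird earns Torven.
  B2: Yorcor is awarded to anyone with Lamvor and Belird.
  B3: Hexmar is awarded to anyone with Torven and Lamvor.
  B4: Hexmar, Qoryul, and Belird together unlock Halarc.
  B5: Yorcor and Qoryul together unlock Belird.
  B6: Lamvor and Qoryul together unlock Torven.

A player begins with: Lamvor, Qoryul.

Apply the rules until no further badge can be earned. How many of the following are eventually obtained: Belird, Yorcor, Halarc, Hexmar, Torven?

2

With Lamvor and Qoryul, Torven is earned (B6).
With Torven and Lamvor, Hexmar is earned (B3).
Belird would need Yorcor and Qoryul (B5), but Yorcor is never earned.
Yorcor would need Lamvor and Belird (B2), but Belird is never earned.
Halarc would need Hexmar, Qoryul, and Belird (B4), but Belird is never earned.
Hexmar: reached.
Torven: reached.
Reached: Hexmar and Torven — 2 of the 5.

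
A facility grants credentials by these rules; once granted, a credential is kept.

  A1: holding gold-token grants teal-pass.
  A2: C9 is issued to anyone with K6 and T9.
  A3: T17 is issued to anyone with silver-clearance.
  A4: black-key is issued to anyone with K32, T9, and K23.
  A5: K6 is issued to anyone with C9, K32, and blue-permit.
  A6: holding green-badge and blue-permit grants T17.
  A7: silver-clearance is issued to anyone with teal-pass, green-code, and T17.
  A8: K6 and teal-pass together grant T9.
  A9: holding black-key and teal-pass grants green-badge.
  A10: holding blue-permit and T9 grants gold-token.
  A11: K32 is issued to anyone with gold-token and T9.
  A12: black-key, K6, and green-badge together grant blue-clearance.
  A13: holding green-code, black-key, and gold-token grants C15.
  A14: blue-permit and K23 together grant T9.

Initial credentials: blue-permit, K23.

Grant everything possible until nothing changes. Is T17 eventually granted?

Yes

Holding blue-permit and K23 grants T9 (A14).
Holding blue-permit and T9 grants gold-token (A10).
Holding gold-token and T9 grants K32 (A11).
Holding gold-token grants teal-pass (A1).
Holding K32, T9, and K23 grants black-key (A4).
Holding black-key and teal-pass grants green-badge (A9).
Holding green-badge and blue-permit grants T17 (A6).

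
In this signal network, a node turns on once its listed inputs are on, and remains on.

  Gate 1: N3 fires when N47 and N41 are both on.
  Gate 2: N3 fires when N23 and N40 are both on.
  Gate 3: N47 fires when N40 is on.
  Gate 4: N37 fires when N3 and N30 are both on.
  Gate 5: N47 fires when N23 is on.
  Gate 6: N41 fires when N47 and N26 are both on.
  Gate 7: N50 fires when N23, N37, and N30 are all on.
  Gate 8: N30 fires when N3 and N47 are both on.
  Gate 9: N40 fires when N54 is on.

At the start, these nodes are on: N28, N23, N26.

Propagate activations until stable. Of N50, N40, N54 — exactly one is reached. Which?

N50

N23 is on, so N47 fires (Gate 5).
N47 and N26 are on, so N41 fires (Gate 6).
N47 and N41 are on, so N3 fires (Gate 1).
N3 and N47 are on, so N30 fires (Gate 8).
Gate 4: N3 and N30 on → N37 on.
N23, N37, and N30 are on, so N50 fires (Gate 7).
N40 would need N54 (Gate 9), but N54 never turns on. No rule produces N54, and it is not given.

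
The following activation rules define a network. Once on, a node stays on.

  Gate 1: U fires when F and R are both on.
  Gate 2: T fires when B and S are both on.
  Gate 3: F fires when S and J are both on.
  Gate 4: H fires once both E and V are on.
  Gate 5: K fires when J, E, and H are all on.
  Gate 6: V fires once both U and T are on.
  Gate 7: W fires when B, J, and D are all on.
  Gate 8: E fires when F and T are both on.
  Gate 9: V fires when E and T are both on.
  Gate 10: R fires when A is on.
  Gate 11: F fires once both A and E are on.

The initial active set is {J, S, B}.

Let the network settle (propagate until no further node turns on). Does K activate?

Gate 3: S and J on → F on.
B and S are on, so T fires (Gate 2).
Gate 8: F and T on → E on.
E and T are on, so V fires (Gate 9).
Gate 4: E and V on → H on.
Gate 5: J, E, and H on → K on.

Yes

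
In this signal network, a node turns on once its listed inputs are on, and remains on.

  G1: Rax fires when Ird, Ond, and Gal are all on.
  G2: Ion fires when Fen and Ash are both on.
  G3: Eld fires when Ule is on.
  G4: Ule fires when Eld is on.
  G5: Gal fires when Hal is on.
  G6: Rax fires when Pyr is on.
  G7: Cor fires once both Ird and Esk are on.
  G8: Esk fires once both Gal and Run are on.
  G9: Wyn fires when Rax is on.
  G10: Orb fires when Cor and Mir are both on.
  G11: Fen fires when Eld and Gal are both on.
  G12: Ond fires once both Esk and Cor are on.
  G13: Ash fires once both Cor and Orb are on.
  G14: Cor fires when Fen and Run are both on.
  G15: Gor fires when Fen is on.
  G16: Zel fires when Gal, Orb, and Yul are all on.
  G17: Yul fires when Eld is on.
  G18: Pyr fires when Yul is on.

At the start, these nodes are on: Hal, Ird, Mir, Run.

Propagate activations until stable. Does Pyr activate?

Pyr would need Yul (G18), but Yul never turns on.

No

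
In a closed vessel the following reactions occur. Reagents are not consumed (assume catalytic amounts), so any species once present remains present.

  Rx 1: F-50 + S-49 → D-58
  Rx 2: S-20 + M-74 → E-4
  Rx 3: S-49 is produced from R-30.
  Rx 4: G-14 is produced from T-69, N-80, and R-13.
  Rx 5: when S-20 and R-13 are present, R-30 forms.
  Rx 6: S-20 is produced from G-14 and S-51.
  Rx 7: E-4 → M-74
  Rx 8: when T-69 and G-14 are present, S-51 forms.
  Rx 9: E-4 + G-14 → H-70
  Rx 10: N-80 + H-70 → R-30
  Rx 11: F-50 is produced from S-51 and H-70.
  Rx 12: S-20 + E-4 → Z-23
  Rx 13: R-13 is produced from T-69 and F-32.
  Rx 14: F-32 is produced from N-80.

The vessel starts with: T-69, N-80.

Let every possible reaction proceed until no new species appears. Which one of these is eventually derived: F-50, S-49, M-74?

S-49

N-80 present → F-32 forms (Rx 14).
T-69 and F-32 present → R-13 forms (Rx 13).
T-69, N-80, and R-13 present → G-14 forms (Rx 4).
T-69 and G-14 present → S-51 forms (Rx 8).
G-14 and S-51 present → S-20 forms (Rx 6).
S-20 and R-13 present → R-30 forms (Rx 5).
R-30 present → S-49 forms (Rx 3).
M-74 would need E-4 (Rx 7), but E-4 never forms. F-50 would need S-51 and H-70 (Rx 11), but H-70 never forms.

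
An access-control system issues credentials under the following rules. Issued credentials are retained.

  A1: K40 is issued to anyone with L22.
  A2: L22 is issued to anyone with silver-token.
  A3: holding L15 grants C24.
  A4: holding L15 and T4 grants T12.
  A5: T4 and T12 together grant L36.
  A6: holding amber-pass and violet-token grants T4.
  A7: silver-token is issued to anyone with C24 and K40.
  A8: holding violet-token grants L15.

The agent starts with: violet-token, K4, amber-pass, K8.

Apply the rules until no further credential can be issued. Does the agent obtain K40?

No

K40 would need L22 (A1), but L22 is never granted.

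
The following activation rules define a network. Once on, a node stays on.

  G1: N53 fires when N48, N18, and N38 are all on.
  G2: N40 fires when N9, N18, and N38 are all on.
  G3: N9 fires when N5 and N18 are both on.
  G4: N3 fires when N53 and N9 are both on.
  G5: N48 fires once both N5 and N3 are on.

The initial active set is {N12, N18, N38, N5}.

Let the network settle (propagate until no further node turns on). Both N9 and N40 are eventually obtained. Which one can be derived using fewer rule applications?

N9

N9: N5 and N18 are on, so N9 fires (G3). [1 rule application]
N40: N5 and N18 are on, so N9 fires (G3). G2: N9, N18, and N38 on → N40 on. [2 rule applications]
N9 needs fewer.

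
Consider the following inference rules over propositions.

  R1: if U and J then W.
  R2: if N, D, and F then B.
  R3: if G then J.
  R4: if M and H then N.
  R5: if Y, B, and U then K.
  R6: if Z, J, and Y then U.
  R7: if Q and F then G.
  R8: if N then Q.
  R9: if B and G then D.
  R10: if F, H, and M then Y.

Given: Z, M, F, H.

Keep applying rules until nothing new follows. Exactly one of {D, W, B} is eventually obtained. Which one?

M and H hold, so N follows (R4).
F, H, and M hold, so Y follows (R10).
From N, R8 gives Q.
Q and F hold, so G follows (R7).
G holds, so J follows (R3).
Z, J, and Y hold, so U follows (R6).
U and J hold, so W follows (R1).
D would need B and G (R9), but B is never established. B would need N, D, and F (R2), but D is never established.

W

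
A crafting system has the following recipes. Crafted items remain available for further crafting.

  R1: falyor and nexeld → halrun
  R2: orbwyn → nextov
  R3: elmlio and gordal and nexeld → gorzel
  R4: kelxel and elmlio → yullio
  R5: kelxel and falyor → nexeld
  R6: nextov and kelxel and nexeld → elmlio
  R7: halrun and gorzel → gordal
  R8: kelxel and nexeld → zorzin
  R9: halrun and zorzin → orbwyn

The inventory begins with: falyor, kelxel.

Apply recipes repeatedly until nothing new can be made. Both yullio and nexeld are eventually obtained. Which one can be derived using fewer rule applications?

nexeld: Using R5, kelxel and falyor make nexeld. [1 rule application]
yullio: Using R5, kelxel and falyor make nexeld. falyor and nexeld → halrun (R1). Using R8, kelxel and nexeld make zorzin. Using R9, halrun and zorzin make orbwyn. Using R2, orbwyn makes nextov. nextov and kelxel and nexeld → elmlio (R6). kelxel and elmlio → yullio (R4). [7 rule applications]
nexeld needs fewer.

nexeld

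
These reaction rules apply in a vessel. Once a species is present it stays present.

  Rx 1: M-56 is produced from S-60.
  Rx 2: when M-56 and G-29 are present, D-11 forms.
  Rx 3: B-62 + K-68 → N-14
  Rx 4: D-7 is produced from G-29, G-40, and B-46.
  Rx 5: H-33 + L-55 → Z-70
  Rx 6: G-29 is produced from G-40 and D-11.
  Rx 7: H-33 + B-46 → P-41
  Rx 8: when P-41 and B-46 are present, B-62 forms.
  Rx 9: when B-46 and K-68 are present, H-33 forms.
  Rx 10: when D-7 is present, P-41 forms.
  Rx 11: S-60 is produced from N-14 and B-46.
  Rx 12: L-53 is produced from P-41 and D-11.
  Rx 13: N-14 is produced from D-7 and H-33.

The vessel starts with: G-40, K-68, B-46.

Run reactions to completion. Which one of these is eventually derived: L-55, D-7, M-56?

B-46 and K-68 present → H-33 forms (Rx 9).
H-33 and B-46 present → P-41 forms (Rx 7).
P-41 and B-46 present → B-62 forms (Rx 8).
B-62 and K-68 present → N-14 forms (Rx 3).
N-14 and B-46 present → S-60 forms (Rx 11).
S-60 present → M-56 forms (Rx 1).
No rule produces L-55, and it is not given. D-7 would need G-29, G-40, and B-46 (Rx 4), but G-29 never forms.

M-56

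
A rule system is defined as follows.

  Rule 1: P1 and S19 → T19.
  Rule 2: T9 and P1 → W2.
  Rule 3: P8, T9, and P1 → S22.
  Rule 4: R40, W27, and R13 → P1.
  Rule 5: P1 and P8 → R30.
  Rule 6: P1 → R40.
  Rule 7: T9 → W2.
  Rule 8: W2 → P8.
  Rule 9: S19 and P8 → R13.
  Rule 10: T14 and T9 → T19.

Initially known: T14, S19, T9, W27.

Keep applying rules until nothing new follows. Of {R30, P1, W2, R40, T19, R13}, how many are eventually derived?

From T14 and T9, Rule 10 gives T19.
From T9, Rule 7 gives W2.
W2 holds, so P8 follows (Rule 8).
From S19 and P8, Rule 9 gives R13.
R30 would need P1 and P8 (Rule 5), but P1 is never established.
P1 would need R40, W27, and R13 (Rule 4), but R40 is never established.
W2: reached.
R40 would need P1 (Rule 6), but P1 is never established.
T19: reached.
R13: reached.
Reached: W2, T19, and R13 — 3 of the 6.

3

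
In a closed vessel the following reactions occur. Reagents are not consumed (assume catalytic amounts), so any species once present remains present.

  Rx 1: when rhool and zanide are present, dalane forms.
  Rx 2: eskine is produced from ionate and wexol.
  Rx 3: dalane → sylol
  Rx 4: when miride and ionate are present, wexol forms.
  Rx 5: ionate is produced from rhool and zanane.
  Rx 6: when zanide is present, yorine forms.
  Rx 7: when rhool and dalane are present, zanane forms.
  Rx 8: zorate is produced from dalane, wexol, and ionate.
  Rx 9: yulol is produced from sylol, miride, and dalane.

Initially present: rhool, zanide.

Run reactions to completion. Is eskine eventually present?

No

eskine would need ionate and wexol (Rx 2), but wexol never forms.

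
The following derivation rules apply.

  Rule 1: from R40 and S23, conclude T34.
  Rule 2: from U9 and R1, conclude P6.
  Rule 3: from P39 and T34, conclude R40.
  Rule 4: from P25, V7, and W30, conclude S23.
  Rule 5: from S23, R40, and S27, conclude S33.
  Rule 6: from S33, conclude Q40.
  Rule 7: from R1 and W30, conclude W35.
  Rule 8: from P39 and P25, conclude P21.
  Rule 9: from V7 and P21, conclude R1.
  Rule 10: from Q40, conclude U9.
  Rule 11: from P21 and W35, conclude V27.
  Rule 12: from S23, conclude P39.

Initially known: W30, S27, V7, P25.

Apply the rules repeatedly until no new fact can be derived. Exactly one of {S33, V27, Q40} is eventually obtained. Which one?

V27

From P25, V7, and W30, Rule 4 gives S23.
From S23, Rule 12 gives P39.
From P39 and P25, Rule 8 gives P21.
V7 and P21 hold, so R1 follows (Rule 9).
R1 and W30 hold, so W35 follows (Rule 7).
From P21 and W35, Rule 11 gives V27.
Q40 would need S33 (Rule 6), but S33 is never established. S33 would need S23, R40, and S27 (Rule 5), but R40 is never established.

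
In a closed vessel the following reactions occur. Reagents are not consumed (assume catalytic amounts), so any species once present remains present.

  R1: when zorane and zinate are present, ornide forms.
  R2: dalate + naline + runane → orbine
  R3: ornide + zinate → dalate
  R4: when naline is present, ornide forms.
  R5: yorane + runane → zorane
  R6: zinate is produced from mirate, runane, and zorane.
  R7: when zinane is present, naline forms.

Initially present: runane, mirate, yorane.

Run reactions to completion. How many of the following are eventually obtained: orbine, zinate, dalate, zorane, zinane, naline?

3

yorane and runane present → zorane forms (R5).
mirate, runane, and zorane present → zinate forms (R6).
zorane and zinate present → ornide forms (R1).
ornide and zinate present → dalate forms (R3).
orbine would need dalate, naline, and runane (R2), but naline never forms.
zinate: reached.
dalate: reached.
zorane: reached.
No rule produces zinane, and it is not given.
naline would need zinane (R7), but zinane never forms.
Reached: zinate, dalate, and zorane — 3 of the 6.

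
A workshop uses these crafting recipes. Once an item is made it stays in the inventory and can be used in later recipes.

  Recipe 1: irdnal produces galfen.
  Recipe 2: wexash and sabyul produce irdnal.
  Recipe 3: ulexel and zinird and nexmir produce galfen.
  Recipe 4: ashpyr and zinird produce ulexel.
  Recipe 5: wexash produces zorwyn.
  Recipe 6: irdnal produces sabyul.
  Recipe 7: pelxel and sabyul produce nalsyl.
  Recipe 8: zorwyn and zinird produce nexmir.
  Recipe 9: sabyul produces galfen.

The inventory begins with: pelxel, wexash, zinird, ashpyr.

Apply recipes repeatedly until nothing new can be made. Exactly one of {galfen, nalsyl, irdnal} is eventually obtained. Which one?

Using Recipe 5, wexash makes zorwyn.
ashpyr and zinird → ulexel (Recipe 4).
zorwyn and zinird → nexmir (Recipe 8).
Using Recipe 3, ulexel, zinird, and nexmir make galfen.
irdnal would need wexash and sabyul (Recipe 2), but sabyul is never obtained. nalsyl would need pelxel and sabyul (Recipe 7), but sabyul is never obtained.

galfen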